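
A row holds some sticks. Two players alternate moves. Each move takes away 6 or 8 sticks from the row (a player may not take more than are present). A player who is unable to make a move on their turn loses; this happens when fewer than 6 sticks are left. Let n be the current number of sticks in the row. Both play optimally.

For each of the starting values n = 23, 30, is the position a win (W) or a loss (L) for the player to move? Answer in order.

Use the standard recursion: the mover loses at a terminal position; elsewhere, the mover wins exactly when some move hands the opponent an L position.
n=0: no move → L
n=1: no move → L
n=2: no move → L
n=3: no move → L
n=4: no move → L
n=5: no move → L
n=6: can move to 0, which is L ⇒ W
n=7: can move to 1, which is L ⇒ W
n=8: can move to 2, which is L ⇒ W
n=9: can move to 3, which is L ⇒ W
n=10: can move to 4, which is L ⇒ W
n=11: can move to 5, which is L ⇒ W
n=12: can move to 4, which is L ⇒ W
n=13: can move to 5, which is L ⇒ W
n=14: moves to 8(W), 6(W); every one is W ⇒ L
n=15: moves to 9(W), 7(W); every one is W ⇒ L
n=16: moves to 10(W), 8(W); every one is W ⇒ L
n=17: moves to 11(W), 9(W); every one is W ⇒ L
n=18: moves to 12(W), 10(W); every one is W ⇒ L
n=19: moves to 13(W), 11(W); every one is W ⇒ L
n=20: can move to 14, which is L ⇒ W
n=21: can move to 15, which is L ⇒ W
n=22: can move to 16, which is L ⇒ W
n=23: can move to 17, which is L ⇒ W
n=24: can move to 18, which is L ⇒ W
n=25: can move to 19, which is L ⇒ W
n=26: can move to 18, which is L ⇒ W
n=27: can move to 19, which is L ⇒ W
n=28: moves to 22(W), 20(W); every one is W ⇒ L
n=29: moves to 23(W), 21(W); every one is W ⇒ L
n=30: moves to 24(W), 22(W); every one is W ⇒ L

23: W, 30: L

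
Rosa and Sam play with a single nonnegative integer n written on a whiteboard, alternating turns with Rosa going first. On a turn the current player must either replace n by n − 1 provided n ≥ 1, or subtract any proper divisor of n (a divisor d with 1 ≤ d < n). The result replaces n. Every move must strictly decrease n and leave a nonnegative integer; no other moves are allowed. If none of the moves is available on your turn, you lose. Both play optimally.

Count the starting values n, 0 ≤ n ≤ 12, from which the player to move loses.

6

Work bottom-up. With no move the player to move loses. Otherwise the position is W if at least one move leads to an L position for the opponent, and L if every move leads to a W.
n=0: no move → L
n=1: can move to 0, which is L ⇒ W
n=2: the only move is to 1(W), a W ⇒ L
n=3: can move to 2, which is L ⇒ W
n=4: can move to 2, which is L ⇒ W
n=5: the only move is to 4(W), a W ⇒ L
n=6: can move to 5, which is L ⇒ W
n=7: the only move is to 6(W), a W ⇒ L
n=8: can move to 7, which is L ⇒ W
n=9: moves to 6(W), 8(W); every one is W ⇒ L
n=10: can move to 5, which is L ⇒ W
n=11: the only move is to 10(W), a W ⇒ L
n=12: can move to 9, which is L ⇒ W
L entries with 0 ≤ n ≤ 12: n = 0, 2, 5, 7, 9, 11; that makes 6.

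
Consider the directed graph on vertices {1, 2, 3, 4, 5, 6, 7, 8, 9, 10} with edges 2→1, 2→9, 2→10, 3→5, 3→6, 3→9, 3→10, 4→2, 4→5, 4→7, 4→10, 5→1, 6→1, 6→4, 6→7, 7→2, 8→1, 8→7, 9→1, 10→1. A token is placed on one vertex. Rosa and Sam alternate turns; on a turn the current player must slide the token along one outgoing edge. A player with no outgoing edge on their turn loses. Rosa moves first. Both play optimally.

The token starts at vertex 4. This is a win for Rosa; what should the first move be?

Work bottom-up. With no move the player to move loses. Otherwise the position is W if at least one move leads to an L position for the opponent, and L if every move leads to a W.
Every edge goes from a vertex to one that appears earlier in the order 1, 10, 9, 2, 5, 7, 4, 8, 6, 3, so processing vertices in that order labels each vertex after all of its successors.
1: no outgoing edge → L
10: →1(L), so W
9: →1(L), so W
2: →1(L), so W
5: →1(L), so W
7: →2(W) only, which is W, so L
4: →7(L), so W
8: →7(L), so W
6: →7(L), so W
3: →6(W), 5(W), 9(W), 10(W) — all W, so L
From 4, the L positions reachable in one move are: 7.

Move to 7.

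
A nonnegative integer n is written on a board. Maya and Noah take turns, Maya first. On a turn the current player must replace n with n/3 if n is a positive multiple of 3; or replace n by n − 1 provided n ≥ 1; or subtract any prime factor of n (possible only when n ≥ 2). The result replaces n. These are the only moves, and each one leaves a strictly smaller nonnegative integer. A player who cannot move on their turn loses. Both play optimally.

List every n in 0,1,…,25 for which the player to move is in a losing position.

0, 4, 8, 14, 18, 22, 25

Classify positions by backward induction: terminal positions (no move available) are L. From any other position, the mover wins iff some move reaches an L.
n=0: no move → L
n=1: reaches L-position 0 → W
n=2: reaches L-position 0 → W
n=3: reaches L-position 0 → W
n=4: only reaches 2(W), 3(W), all W → L
n=5: reaches L-position 0 → W
n=6: reaches L-position 4 → W
n=7: reaches L-position 0 → W
n=8: only reaches 6(W), 7(W), all W → L
n=9: reaches L-position 8 → W
n=10: reaches L-position 8 → W
n=11: reaches L-position 0 → W
n=12: reaches L-position 4 → W
n=13: reaches L-position 0 → W
n=14: only reaches 7(W), 12(W), 13(W), all W → L
n=15: reaches L-position 14 → W
n=16: reaches L-position 14 → W
n=17: reaches L-position 0 → W
n=18: only reaches 6(W), 15(W), 16(W), 17(W), all W → L
n=19: reaches L-position 0 → W
n=20: reaches L-position 18 → W
n=21: reaches L-position 14 → W
n=22: only reaches 11(W), 20(W), 21(W), all W → L
n=23: reaches L-position 0 → W
n=24: reaches L-position 8 → W
n=25: only reaches 20(W), 24(W), all W → L
Reading off the rows marked L gives the requested list; there are 7 such values of n.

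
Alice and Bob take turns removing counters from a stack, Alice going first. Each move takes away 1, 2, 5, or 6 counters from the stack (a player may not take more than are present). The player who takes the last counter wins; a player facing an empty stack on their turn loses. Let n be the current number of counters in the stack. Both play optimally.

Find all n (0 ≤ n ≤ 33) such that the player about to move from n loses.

Compute win/loss labels from the base case upward. A position with no move is L. Any other position is W if it can reach an L in one move, else L.
n=0: no move → L
n=1: reaches L-position 0 → W
n=2: reaches L-position 0 → W
n=3: only reaches 2(W), 1(W), all W → L
n=4: reaches L-position 3 → W
n=5: reaches L-position 3 → W
n=6: reaches L-position 0 → W
n=7: only reaches 6(W), 5(W), 2(W), 1(W), all W → L
n=8: reaches L-position 7 → W
n=9: reaches L-position 7 → W
n=10: only reaches 9(W), 8(W), 5(W), 4(W), all W → L
n=11: reaches L-position 10 → W
n=12: reaches L-position 10 → W
n=13: reaches L-position 7 → W
n=14: only reaches 13(W), 12(W), 9(W), 8(W), all W → L
n=15: reaches L-position 14 → W
n=16: reaches L-position 14 → W
n=17: only reaches 16(W), 15(W), 12(W), 11(W), all W → L
n=18: reaches L-position 17 → W
n=19: reaches L-position 17 → W
n=20: reaches L-position 14 → W
n=21: only reaches 20(W), 19(W), 16(W), 15(W), all W → L
n=22: reaches L-position 21 → W
n=23: reaches L-position 21 → W
n=24: only reaches 23(W), 22(W), 19(W), 18(W), all W → L
n=25: reaches L-position 24 → W
n=26: reaches L-position 24 → W
n=27: reaches L-position 21 → W
n=28: only reaches 27(W), 26(W), 23(W), 22(W), all W → L
n=29: reaches L-position 28 → W
n=30: reaches L-position 28 → W
n=31: only reaches 30(W), 29(W), 26(W), 25(W), all W → L
n=32: reaches L-position 31 → W
n=33: reaches L-position 31 → W
The losing starting values of n are exactly the entries labelled L in this table (10 of them).

0, 3, 7, 10, 14, 17, 21, 24, 28, 31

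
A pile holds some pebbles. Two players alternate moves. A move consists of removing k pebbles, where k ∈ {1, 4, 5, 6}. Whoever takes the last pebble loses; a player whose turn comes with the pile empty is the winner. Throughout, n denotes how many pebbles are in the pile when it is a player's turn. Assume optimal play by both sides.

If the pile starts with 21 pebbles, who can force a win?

The second player wins.

Classify positions by backward induction: terminal positions (no move available) are W. From any other position, the mover wins iff some move reaches an L.
n=0: no move; the opponent has just taken the last pebble and therefore loses → W
n=1: →0(W) only, which is W, so L
n=2: →1(L), so W
n=3: →2(W) only, which is W, so L
n=4: →3(L), so W
n=5: →1(L), so W
n=6: →1(L), so W
n=7: →3(L), so W
n=8: →3(L), so W
n=9: →3(L), so W
n=10: →9(W), 6(W), 5(W), 4(W) — all W, so L
n=11: →10(L), so W
n=12: →11(W), 8(W), 7(W), 6(W) — all W, so L
n=13: →12(L), so W
n=14: →10(L), so W
n=15: →10(L), so W
n=16: →12(L), so W
n=17: →12(L), so W
n=18: →12(L), so W
n=19: →18(W), 15(W), 14(W), 13(W) — all W, so L
n=20: →19(L), so W
n=21: →20(W), 17(W), 16(W), 15(W) — all W, so L
Every move from 21 reaches a W position, so the mover loses.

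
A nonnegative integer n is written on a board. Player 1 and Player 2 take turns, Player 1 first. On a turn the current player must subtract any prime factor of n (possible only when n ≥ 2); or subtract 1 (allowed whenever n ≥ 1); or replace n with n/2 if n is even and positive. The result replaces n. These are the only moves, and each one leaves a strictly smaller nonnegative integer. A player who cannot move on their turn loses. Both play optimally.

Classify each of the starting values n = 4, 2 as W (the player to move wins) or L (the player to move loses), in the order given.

Compute win/loss labels from the base case upward. A position with no move is L. Any other position is W if it can reach an L in one move, else L.
n=0: no move → L
n=1: W (go to 0, an L position)
n=2: W (go to 0, an L position)
n=3: W (go to 0, an L position)
n=4: L (options 2(W), 3(W) are all W)

4: L, 2: W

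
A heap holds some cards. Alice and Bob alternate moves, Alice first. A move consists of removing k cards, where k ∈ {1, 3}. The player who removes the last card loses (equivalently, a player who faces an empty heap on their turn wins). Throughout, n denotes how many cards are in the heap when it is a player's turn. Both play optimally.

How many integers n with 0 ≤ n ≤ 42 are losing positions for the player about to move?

Compute win/loss labels from the base case upward. A position with no move is W. Any other position is W if it can reach an L in one move, else L.
n=0: no move; the opponent has just taken the last card and therefore loses → W
n=1: →0(W) only, which is W, so L
n=2: →1(L), so W
n=3: →2(W), 0(W) — all W, so L
n=4: →3(L), so W
n=5: →4(W), 2(W) — all W, so L
n=6: →5(L), so W
n=7: →6(W), 4(W) — all W, so L
n=8: →7(L), so W
n=9: →8(W), 6(W) — all W, so L
n=10: →9(L), so W
n=11: →10(W), 8(W) — all W, so L
n=12: →11(L), so W
n=13: →12(W), 10(W) — all W, so L
n=14: →13(L), so W
n=15: →14(W), 12(W) — all W, so L
n=16: →15(L), so W
n=17: →16(W), 14(W) — all W, so L
n=18: →17(L), so W
n=19: →18(W), 16(W) — all W, so L
n=20: →19(L), so W
n=21: →20(W), 18(W) — all W, so L
n=22: →21(L), so W
n=23: →22(W), 20(W) — all W, so L
n=24: →23(L), so W
n=25: →24(W), 22(W) — all W, so L
n=26: →25(L), so W
n=27: →26(W), 24(W) — all W, so L
n=28: →27(L), so W
n=29: →28(W), 26(W) — all W, so L
n=30: →29(L), so W
n=31: →30(W), 28(W) — all W, so L
n=32: →31(L), so W
n=33: →32(W), 30(W) — all W, so L
n=34: →33(L), so W
n=35: →34(W), 32(W) — all W, so L
n=36: →35(L), so W
n=37: →36(W), 34(W) — all W, so L
n=38: →37(L), so W
n=39: →38(W), 36(W) — all W, so L
n=40: →39(L), so W
n=41: →40(W), 38(W) — all W, so L
n=42: →41(L), so W
L entries with 0 ≤ n ≤ 42: n = 1, 3, 5, 7, 9, 11, 13, 15, 17, 19, 21, 23, 25, 27, 29, 31, 33, 35, 37, 39, 41; that makes 21.

21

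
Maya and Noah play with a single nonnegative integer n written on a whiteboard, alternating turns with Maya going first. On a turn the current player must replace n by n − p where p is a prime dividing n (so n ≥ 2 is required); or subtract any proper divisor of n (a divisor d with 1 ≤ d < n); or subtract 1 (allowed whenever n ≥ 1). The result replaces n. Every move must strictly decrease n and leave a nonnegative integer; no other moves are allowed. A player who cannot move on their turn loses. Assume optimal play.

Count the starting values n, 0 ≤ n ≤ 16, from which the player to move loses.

Use the standard recursion: the mover loses at a terminal position; elsewhere, the mover wins exactly when some move hands the opponent an L position.
n=0: no move → L
n=1: W (go to 0, an L position)
n=2: W (go to 0, an L position)
n=3: W (go to 0, an L position)
n=4: L (options 2(W), 3(W) are all W)
n=5: W (go to 0, an L position)
n=6: W (go to 4, an L position)
n=7: W (go to 0, an L position)
n=8: W (go to 4, an L position)
n=9: L (options 6(W), 8(W) are all W)
n=10: W (go to 9, an L position)
n=11: W (go to 0, an L position)
n=12: W (go to 9, an L position)
n=13: W (go to 0, an L position)
n=14: L (options 7(W), 12(W), 13(W) are all W)
n=15: W (go to 14, an L position)
n=16: W (go to 14, an L position)
L entries with 0 ≤ n ≤ 16: n = 0, 4, 9, 14; that makes 4.

4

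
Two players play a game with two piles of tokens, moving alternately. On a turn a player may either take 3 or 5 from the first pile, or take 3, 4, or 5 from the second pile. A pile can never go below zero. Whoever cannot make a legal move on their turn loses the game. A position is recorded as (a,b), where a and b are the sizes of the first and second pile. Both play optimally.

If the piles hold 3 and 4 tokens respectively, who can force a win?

Build the W/L table. Terminal = L. A non-terminal position is W if it has a move to some L; otherwise it is L.
No move ever increases a pile, so every position that can arise here has a ≤ 3 and b ≤ 4; it is enough to label the cells with 0 ≤ a ≤ 3 and 0 ≤ b ≤ 4.
Every move lowers a or b (never raises either), so fill the grid row by row in increasing a, and left to right within a row: each cell's successors are then already labelled.
      b=0  b=1  b=2  b=3  b=4
a=0:    L    L    L    W    W
a=1:    L    L    L    W    W
a=2:    L    L    L    W    W
a=3:    W    W    W    L    L
Cells with no legal move (terminal, hence L): (0,0), (0,1), (0,2), (1,0), (1,1), (1,2), (2,0), (2,1), (2,2).
The remaining L cells, each justified by listing all of its moves:
(3,3): L (options (0,3)(W), (3,0)(W) are all W)
(3,4): L (options (0,4)(W), (3,1)(W), (3,0)(W) are all W)
Every other cell has at least one move into one of the L cells above, so it is W.
Every move from (3,4) reaches a W position, so the mover loses.

The second player wins.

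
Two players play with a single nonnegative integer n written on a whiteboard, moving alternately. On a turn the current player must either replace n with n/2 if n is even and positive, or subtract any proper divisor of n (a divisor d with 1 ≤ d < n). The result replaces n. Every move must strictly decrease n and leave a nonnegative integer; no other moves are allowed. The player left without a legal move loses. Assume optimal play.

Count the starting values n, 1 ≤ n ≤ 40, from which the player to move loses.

Build the W/L table. Terminal = L. A non-terminal position is W if it has a move to some L; otherwise it is L.
n=0: no move → L
n=1: no move → L
n=2: can move to 1, which is L ⇒ W
n=3: the only move is to 2(W), a W ⇒ L
n=4: can move to 3, which is L ⇒ W
n=5: the only move is to 4(W), a W ⇒ L
n=6: can move to 3, which is L ⇒ W
n=7: the only move is to 6(W), a W ⇒ L
n=8: can move to 7, which is L ⇒ W
n=9: moves to 6(W), 8(W); every one is W ⇒ L
n=10: can move to 5, which is L ⇒ W
n=11: the only move is to 10(W), a W ⇒ L
n=12: can move to 9, which is L ⇒ W
n=13: the only move is to 12(W), a W ⇒ L
n=14: can move to 7, which is L ⇒ W
n=15: moves to 10(W), 12(W), 14(W); every one is W ⇒ L
n=16: can move to 15, which is L ⇒ W
n=17: the only move is to 16(W), a W ⇒ L
n=18: can move to 9, which is L ⇒ W
n=19: the only move is to 18(W), a W ⇒ L
n=20: can move to 15, which is L ⇒ W
n=21: moves to 14(W), 18(W), 20(W); every one is W ⇒ L
n=22: can move to 11, which is L ⇒ W
n=23: the only move is to 22(W), a W ⇒ L
n=24: can move to 21, which is L ⇒ W
n=25: moves to 20(W), 24(W); every one is W ⇒ L
n=26: can move to 13, which is L ⇒ W
n=27: moves to 18(W), 24(W), 26(W); every one is W ⇒ L
n=28: can move to 21, which is L ⇒ W
n=29: the only move is to 28(W), a W ⇒ L
n=30: can move to 15, which is L ⇒ W
n=31: the only move is to 30(W), a W ⇒ L
n=32: can move to 31, which is L ⇒ W
n=33: moves to 22(W), 30(W), 32(W); every one is W ⇒ L
n=34: can move to 17, which is L ⇒ W
n=35: moves to 28(W), 30(W), 34(W); every one is W ⇒ L
n=36: can move to 27, which is L ⇒ W
n=37: the only move is to 36(W), a W ⇒ L
n=38: can move to 19, which is L ⇒ W
n=39: moves to 26(W), 36(W), 38(W); every one is W ⇒ L
n=40: can move to 35, which is L ⇒ W
L entries with 1 ≤ n ≤ 40 (n=0 is outside the asked range and is not counted): n = 1, 3, 5, 7, 9, 11, 13, 15, 17, 19, 21, 23, 25, 27, 29, 31, 33, 35, 37, 39; that makes 20.

20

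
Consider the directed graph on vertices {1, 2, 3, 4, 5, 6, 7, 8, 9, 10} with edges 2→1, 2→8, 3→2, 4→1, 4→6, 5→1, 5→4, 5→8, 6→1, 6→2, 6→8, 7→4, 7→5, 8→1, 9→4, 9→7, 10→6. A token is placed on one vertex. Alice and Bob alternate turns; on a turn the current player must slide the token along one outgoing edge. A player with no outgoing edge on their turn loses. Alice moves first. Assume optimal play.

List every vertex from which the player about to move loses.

1, 3, 7, 10

Label each position W (a win for the player to move) or L (a loss). A position with no legal move is L; any other position is W exactly when some move reaches an L, and L when every move reaches a W.
Every edge goes from a vertex to one that appears earlier in the order 1, 8, 2, 6, 10, 4, 5, 7, 9, 3, so processing vertices in that order labels each vertex after all of its successors.
1: no outgoing edge → L
8: W (go to 1, an L position)
2: W (go to 1, an L position)
6: W (go to 1, an L position)
10: L (sole option 6(W) is W)
4: W (go to 1, an L position)
5: W (go to 1, an L position)
7: L (options 5(W), 4(W) are all W)
9: W (go to 7, an L position)
3: L (sole option 2(W) is W)
Reading off the rows marked L gives the requested list; there are 4 such vertices.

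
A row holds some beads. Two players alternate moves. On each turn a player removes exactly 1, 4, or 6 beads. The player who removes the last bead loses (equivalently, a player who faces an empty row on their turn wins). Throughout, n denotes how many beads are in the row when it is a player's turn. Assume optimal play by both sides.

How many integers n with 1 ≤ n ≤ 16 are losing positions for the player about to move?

7

Use the standard recursion: the mover wins at a terminal position; elsewhere, the mover wins exactly when some move hands the opponent an L position.
n=0: no move; the opponent has just taken the last bead and therefore loses → W
n=1: the only move is to 0(W), a W ⇒ L
n=2: can move to 1, which is L ⇒ W
n=3: the only move is to 2(W), a W ⇒ L
n=4: can move to 3, which is L ⇒ W
n=5: can move to 1, which is L ⇒ W
n=6: moves to 5(W), 2(W), 0(W); every one is W ⇒ L
n=7: can move to 6, which is L ⇒ W
n=8: moves to 7(W), 4(W), 2(W); every one is W ⇒ L
n=9: can move to 8, which is L ⇒ W
n=10: can move to 6, which is L ⇒ W
n=11: moves to 10(W), 7(W), 5(W); every one is W ⇒ L
n=12: can move to 11, which is L ⇒ W
n=13: moves to 12(W), 9(W), 7(W); every one is W ⇒ L
n=14: can move to 13, which is L ⇒ W
n=15: can move to 11, which is L ⇒ W
n=16: moves to 15(W), 12(W), 10(W); every one is W ⇒ L
L entries with 1 ≤ n ≤ 16 (the range starts at n=1): n = 1, 3, 6, 8, 11, 13, 16; that makes 7.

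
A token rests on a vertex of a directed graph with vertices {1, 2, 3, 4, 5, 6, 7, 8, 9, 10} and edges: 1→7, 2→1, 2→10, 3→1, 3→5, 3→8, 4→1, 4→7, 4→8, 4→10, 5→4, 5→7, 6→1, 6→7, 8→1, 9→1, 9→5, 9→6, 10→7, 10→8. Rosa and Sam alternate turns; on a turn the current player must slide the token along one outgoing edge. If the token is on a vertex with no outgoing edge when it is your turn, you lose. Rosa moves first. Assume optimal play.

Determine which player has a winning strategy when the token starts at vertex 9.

Compute win/loss labels from the base case upward. A position with no move is L. Any other position is W if it can reach an L in one move, else L.
Every edge goes from a vertex to one that appears earlier in the order 7, 1, 6, 8, 10, 4, 5, 9, 3, 2, so processing vertices in that order labels each vertex after all of its successors.
7: no outgoing edge → L
1: can move to 7, which is L ⇒ W
6: can move to 7, which is L ⇒ W
8: the only move is to 1(W), a W ⇒ L
10: can move to 8, which is L ⇒ W
4: can move to 8, which is L ⇒ W
5: can move to 7, which is L ⇒ W
9: moves to 5(W), 6(W), 1(W); every one is W ⇒ L
3: can move to 8, which is L ⇒ W
2: moves to 10(W), 1(W); every one is W ⇒ L
Every move from 9 reaches a W position, so the mover loses.

Sam wins.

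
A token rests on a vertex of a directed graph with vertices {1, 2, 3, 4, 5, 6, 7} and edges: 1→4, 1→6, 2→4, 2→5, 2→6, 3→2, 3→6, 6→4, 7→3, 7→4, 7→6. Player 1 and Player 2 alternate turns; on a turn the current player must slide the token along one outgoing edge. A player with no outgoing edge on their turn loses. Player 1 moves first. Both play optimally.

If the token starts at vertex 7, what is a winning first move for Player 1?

Build the W/L table. Terminal = L. A non-terminal position is W if it has a move to some L; otherwise it is L.
Every edge goes from a vertex to one that appears earlier in the order 5, 4, 6, 2, 3, 1, 7, so processing vertices in that order labels each vertex after all of its successors.
5: no outgoing edge → L
4: no outgoing edge → L
6: →4(L), so W
2: →4(L), so W
3: →2(W), 6(W) — all W, so L
1: →4(L), so W
7: →3(L), so W
From 7, the L positions reachable in one move are: 3, 4. Any move reaching one of these is winning.

Move to 3.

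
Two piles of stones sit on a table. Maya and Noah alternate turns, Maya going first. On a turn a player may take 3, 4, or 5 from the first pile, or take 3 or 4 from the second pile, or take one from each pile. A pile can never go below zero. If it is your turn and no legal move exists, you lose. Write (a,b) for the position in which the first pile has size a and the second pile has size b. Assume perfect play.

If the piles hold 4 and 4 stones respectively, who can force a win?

Noah wins.

Positions with no move are L. A position that does have a move is losing for the player to move precisely when every available move leads to a winning position for the opponent. Fill in the labels:
No move ever increases a pile, so every position that can arise here has a ≤ 4 and b ≤ 4; it is enough to label the cells with 0 ≤ a ≤ 4 and 0 ≤ b ≤ 4.
Every move lowers a or b (never raises either), so fill the grid row by row in increasing a, and left to right within a row: each cell's successors are then already labelled.
      b=0  b=1  b=2  b=3  b=4
a=0:    L    L    L    W    W
a=1:    L    W    W    W    W
a=2:    L    W    L    W    W
a=3:    W    W    W    W    L
a=4:    W    W    W    L    L
Cells with no legal move (terminal, hence L): (0,0), (0,1), (0,2), (1,0), (2,0).
The remaining L cells, each justified by listing all of its moves:
(2,2): only reaches (1,1)(W), which is W → L
(3,4): only reaches (0,4)(W), (3,1)(W), (3,0)(W), (2,3)(W), all W → L
(4,3): only reaches (1,3)(W), (0,3)(W), (4,0)(W), (3,2)(W), all W → L
(4,4): only reaches (1,4)(W), (0,4)(W), (4,1)(W), (4,0)(W), (3,3)(W), all W → L
Every other cell has at least one move into one of the L cells above, so it is W.
Every move from (4,4) reaches a W position, so the mover loses.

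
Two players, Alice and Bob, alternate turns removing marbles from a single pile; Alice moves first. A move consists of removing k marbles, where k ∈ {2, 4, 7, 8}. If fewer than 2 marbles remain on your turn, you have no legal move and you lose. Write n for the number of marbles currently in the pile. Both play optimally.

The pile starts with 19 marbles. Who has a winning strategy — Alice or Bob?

Work bottom-up. With no move the player to move loses. Otherwise the position is W if at least one move leads to an L position for the opponent, and L if every move leads to a W.
n=0: no move → L
n=1: no move → L
n=2: reaches L-position 0 → W
n=3: reaches L-position 1 → W
n=4: reaches L-position 0 → W
n=5: reaches L-position 1 → W
n=6: only reaches 4(W), 2(W), all W → L
n=7: reaches L-position 0 → W
n=8: reaches L-position 6 → W
n=9: reaches L-position 1 → W
n=10: reaches L-position 6 → W
n=11: only reaches 9(W), 7(W), 4(W), 3(W), all W → L
n=12: only reaches 10(W), 8(W), 5(W), 4(W), all W → L
n=13: reaches L-position 11 → W
n=14: reaches L-position 12 → W
n=15: reaches L-position 11 → W
n=16: reaches L-position 12 → W
n=17: only reaches 15(W), 13(W), 10(W), 9(W), all W → L
n=18: reaches L-position 11 → W
n=19: reaches L-position 17 → W
From 19 Alice can remove 2, leaving 17, reaching an L position.

Alice wins.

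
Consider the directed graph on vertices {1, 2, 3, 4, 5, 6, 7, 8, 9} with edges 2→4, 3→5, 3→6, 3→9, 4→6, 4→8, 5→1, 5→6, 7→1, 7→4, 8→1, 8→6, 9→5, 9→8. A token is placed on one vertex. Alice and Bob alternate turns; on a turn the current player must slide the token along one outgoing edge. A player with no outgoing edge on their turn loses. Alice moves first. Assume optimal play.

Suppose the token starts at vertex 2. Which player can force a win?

Compute win/loss labels from the base case upward. A position with no move is L. Any other position is W if it can reach an L in one move, else L.
Every edge goes from a vertex to one that appears earlier in the order 1, 6, 5, 8, 9, 4, 3, 7, 2, so processing vertices in that order labels each vertex after all of its successors.
1: no outgoing edge → L
6: no outgoing edge → L
5: can move to 6, which is L ⇒ W
8: can move to 6, which is L ⇒ W
9: moves to 8(W), 5(W); every one is W ⇒ L
4: can move to 6, which is L ⇒ W
3: can move to 9, which is L ⇒ W
7: can move to 1, which is L ⇒ W
2: the only move is to 4(W), a W ⇒ L
Every move from 2 reaches a W position, so the mover loses.

Bob wins.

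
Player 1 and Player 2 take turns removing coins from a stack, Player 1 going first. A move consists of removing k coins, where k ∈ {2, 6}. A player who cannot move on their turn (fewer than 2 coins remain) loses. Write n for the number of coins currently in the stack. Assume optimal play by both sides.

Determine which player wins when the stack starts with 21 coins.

Work bottom-up. With no move the player to move loses. Otherwise the position is W if at least one move leads to an L position for the opponent, and L if every move leads to a W.
n=0: no move → L
n=1: no move → L
n=2: reaches L-position 0 → W
n=3: reaches L-position 1 → W
n=4: only reaches 2(W), which is W → L
n=5: only reaches 3(W), which is W → L
n=6: reaches L-position 4 → W
n=7: reaches L-position 5 → W
n=8: only reaches 6(W), 2(W), all W → L
n=9: only reaches 7(W), 3(W), all W → L
n=10: reaches L-position 8 → W
n=11: reaches L-position 9 → W
n=12: only reaches 10(W), 6(W), all W → L
n=13: only reaches 11(W), 7(W), all W → L
n=14: reaches L-position 12 → W
n=15: reaches L-position 13 → W
n=16: only reaches 14(W), 10(W), all W → L
n=17: only reaches 15(W), 11(W), all W → L
n=18: reaches L-position 16 → W
n=19: reaches L-position 17 → W
n=20: only reaches 18(W), 14(W), all W → L
n=21: only reaches 19(W), 15(W), all W → L
Every move from 21 reaches a W position, so the mover loses.

Player 2 wins.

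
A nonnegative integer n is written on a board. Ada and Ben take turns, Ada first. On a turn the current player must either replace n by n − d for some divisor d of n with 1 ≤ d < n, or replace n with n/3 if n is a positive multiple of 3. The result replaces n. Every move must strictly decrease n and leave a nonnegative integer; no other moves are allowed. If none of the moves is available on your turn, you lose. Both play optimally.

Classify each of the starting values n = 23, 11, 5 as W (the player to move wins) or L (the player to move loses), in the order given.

Use the standard recursion: the mover loses at a terminal position; elsewhere, the mover wins exactly when some move hands the opponent an L position.
n=0: no move → L
n=1: no move → L
n=2: reaches L-position 1 → W
n=3: reaches L-position 1 → W
n=4: only reaches 2(W), 3(W), all W → L
n=5: reaches L-position 4 → W
n=6: reaches L-position 4 → W
n=7: only reaches 6(W), which is W → L
n=8: reaches L-position 4 → W
n=9: only reaches 3(W), 6(W), 8(W), all W → L
n=10: reaches L-position 9 → W
n=11: only reaches 10(W), which is W → L
n=12: reaches L-position 4 → W
n=13: only reaches 12(W), which is W → L
n=14: reaches L-position 7 → W
n=15: only reaches 5(W), 10(W), 12(W), 14(W), all W → L
n=16: reaches L-position 15 → W
n=17: only reaches 16(W), which is W → L
n=18: reaches L-position 9 → W
n=19: only reaches 18(W), which is W → L
n=20: reaches L-position 15 → W
n=21: reaches L-position 7 → W
n=22: reaches L-position 11 → W
n=23: only reaches 22(W), which is W → L

23: L, 11: L, 5: W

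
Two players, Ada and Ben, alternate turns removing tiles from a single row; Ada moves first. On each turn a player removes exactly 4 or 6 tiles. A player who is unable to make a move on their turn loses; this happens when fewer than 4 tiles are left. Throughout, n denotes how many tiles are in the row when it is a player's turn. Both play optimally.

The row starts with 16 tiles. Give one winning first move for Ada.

Use the standard recursion: the mover loses at a terminal position; elsewhere, the mover wins exactly when some move hands the opponent an L position.
n=0: no move → L
n=1: no move → L
n=2: no move → L
n=3: no move → L
n=4: reaches L-position 0 → W
n=5: reaches L-position 1 → W
n=6: reaches L-position 2 → W
n=7: reaches L-position 3 → W
n=8: reaches L-position 2 → W
n=9: reaches L-position 3 → W
n=10: only reaches 6(W), 4(W), all W → L
n=11: only reaches 7(W), 5(W), all W → L
n=12: only reaches 8(W), 6(W), all W → L
n=13: only reaches 9(W), 7(W), all W → L
n=14: reaches L-position 10 → W
n=15: reaches L-position 11 → W
n=16: reaches L-position 12 → W
From 16, the L positions reachable in one move are: 12, 10. Any move reaching one of these is winning.

Remove 4, leaving 12.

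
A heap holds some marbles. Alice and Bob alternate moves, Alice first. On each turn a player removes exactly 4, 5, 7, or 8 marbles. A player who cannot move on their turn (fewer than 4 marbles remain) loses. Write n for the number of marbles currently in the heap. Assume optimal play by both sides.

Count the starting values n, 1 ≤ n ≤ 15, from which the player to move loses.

7

Classify positions by backward induction: terminal positions (no move available) are L. From any other position, the mover wins iff some move reaches an L.
n=0: no move → L
n=1: no move → L
n=2: no move → L
n=3: no move → L
n=4: W (go to 0, an L position)
n=5: W (go to 1, an L position)
n=6: W (go to 2, an L position)
n=7: W (go to 3, an L position)
n=8: W (go to 3, an L position)
n=9: W (go to 2, an L position)
n=10: W (go to 3, an L position)
n=11: W (go to 3, an L position)
n=12: L (options 8(W), 7(W), 5(W), 4(W) are all W)
n=13: L (options 9(W), 8(W), 6(W), 5(W) are all W)
n=14: L (options 10(W), 9(W), 7(W), 6(W) are all W)
n=15: L (options 11(W), 10(W), 8(W), 7(W) are all W)
L entries with 1 ≤ n ≤ 15 (n=0 is outside the asked range and is not counted): n = 1, 2, 3, 12, 13, 14, 15; that makes 7.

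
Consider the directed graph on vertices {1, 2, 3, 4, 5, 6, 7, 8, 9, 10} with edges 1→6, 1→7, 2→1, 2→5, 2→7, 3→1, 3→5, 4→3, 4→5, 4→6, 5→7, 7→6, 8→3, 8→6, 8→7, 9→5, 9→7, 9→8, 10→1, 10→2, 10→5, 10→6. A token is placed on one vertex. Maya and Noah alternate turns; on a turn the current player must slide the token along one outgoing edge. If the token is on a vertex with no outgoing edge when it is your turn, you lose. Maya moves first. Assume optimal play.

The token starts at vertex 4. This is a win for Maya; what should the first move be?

Move to 5.

Classify positions by backward induction: terminal positions (no move available) are L. From any other position, the mover wins iff some move reaches an L.
Every edge goes from a vertex to one that appears earlier in the order 6, 7, 1, 5, 3, 4, 2, 8, 9, 10, so processing vertices in that order labels each vertex after all of its successors.
6: no outgoing edge → L
7: can move to 6, which is L ⇒ W
1: can move to 6, which is L ⇒ W
5: the only move is to 7(W), a W ⇒ L
3: can move to 5, which is L ⇒ W
4: can move to 5, which is L ⇒ W
2: can move to 5, which is L ⇒ W
8: can move to 6, which is L ⇒ W
9: can move to 5, which is L ⇒ W
10: can move to 5, which is L ⇒ W
From 4, the L positions reachable in one move are: 5, 6. Any move reaching one of these is winning.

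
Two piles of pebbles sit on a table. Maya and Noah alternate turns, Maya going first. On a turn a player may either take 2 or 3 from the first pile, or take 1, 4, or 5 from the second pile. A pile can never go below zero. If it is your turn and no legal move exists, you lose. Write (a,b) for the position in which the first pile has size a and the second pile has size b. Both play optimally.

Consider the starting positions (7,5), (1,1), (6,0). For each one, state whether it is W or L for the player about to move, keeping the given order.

Work bottom-up. With no move the player to move loses. Otherwise the position is W if at least one move leads to an L position for the opponent, and L if every move leads to a W.
No move ever increases a pile, so every position that can arise here has a ≤ 7 and b ≤ 5; it is enough to label the cells with 0 ≤ a ≤ 7 and 0 ≤ b ≤ 5.
Every move lowers a or b (never raises either), so fill the grid row by row in increasing a, and left to right within a row: each cell's successors are then already labelled.
      b=0  b=1  b=2  b=3  b=4  b=5
a=0:    L    W    L    W    W    W
a=1:    L    W    L    W    W    W
a=2:    W    L    W    L    W    W
a=3:    W    L    W    L    W    W
a=4:    W    W    W    W    L    W
a=5:    L    W    L    W    W    W
a=6:    L    W    L    W    W    W
a=7:    W    L    W    L    W    W
Cells with no legal move (terminal, hence L): (0,0), (1,0).
The remaining L cells, each justified by listing all of its moves:
(0,2): only reaches (0,1)(W), which is W → L
(1,2): only reaches (1,1)(W), which is W → L
(2,1): only reaches (0,1)(W), (2,0)(W), all W → L
(2,3): only reaches (0,3)(W), (2,2)(W), all W → L
(3,1): only reaches (1,1)(W), (0,1)(W), (3,0)(W), all W → L
(3,3): only reaches (1,3)(W), (0,3)(W), (3,2)(W), all W → L
(4,4): only reaches (2,4)(W), (1,4)(W), (4,3)(W), (4,0)(W), all W → L
(5,0): only reaches (3,0)(W), (2,0)(W), all W → L
(5,2): only reaches (3,2)(W), (2,2)(W), (5,1)(W), all W → L
(6,0): only reaches (4,0)(W), (3,0)(W), all W → L
(6,2): only reaches (4,2)(W), (3,2)(W), (6,1)(W), all W → L
(7,1): only reaches (5,1)(W), (4,1)(W), (7,0)(W), all W → L
(7,3): only reaches (5,3)(W), (4,3)(W), (7,2)(W), all W → L
Every other cell has at least one move into one of the L cells above, so it is W.
(7,5): the move to (7,1) reaches an L cell, so W
(1,1): the move to (1,0) reaches an L cell, so W
(6,0): one of the L cells justified above, so L

(7,5): W, (1,1): W, (6,0): L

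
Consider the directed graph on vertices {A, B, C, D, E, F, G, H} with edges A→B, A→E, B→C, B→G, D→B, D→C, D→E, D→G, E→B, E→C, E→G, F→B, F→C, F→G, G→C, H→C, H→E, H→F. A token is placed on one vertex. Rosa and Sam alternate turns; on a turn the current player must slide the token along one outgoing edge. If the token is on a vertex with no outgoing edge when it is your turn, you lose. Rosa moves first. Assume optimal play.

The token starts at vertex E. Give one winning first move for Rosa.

Move to C.

Use the standard recursion: the mover loses at a terminal position; elsewhere, the mover wins exactly when some move hands the opponent an L position.
Every edge goes from a vertex to one that appears earlier in the order C, G, B, E, F, H, D, A, so processing vertices in that order labels each vertex after all of its successors.
C: no outgoing edge → L
G: →C(L), so W
B: →C(L), so W
E: →C(L), so W
F: →C(L), so W
H: →C(L), so W
D: →C(L), so W
A: →E(W), B(W) — all W, so L
From E, the L positions reachable in one move are: C.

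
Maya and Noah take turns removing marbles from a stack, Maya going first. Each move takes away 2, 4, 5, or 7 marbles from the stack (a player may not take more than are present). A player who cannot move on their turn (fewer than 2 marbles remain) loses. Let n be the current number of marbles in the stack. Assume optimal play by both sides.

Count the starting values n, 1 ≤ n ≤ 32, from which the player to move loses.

Compute win/loss labels from the base case upward. A position with no move is L. Any other position is W if it can reach an L in one move, else L.
n=0: no move → L
n=1: no move → L
n=2: can move to 0, which is L ⇒ W
n=3: can move to 1, which is L ⇒ W
n=4: can move to 0, which is L ⇒ W
n=5: can move to 1, which is L ⇒ W
n=6: can move to 1, which is L ⇒ W
n=7: can move to 0, which is L ⇒ W
n=8: can move to 1, which is L ⇒ W
n=9: moves to 7(W), 5(W), 4(W), 2(W); every one is W ⇒ L
n=10: moves to 8(W), 6(W), 5(W), 3(W); every one is W ⇒ L
n=11: can move to 9, which is L ⇒ W
n=12: can move to 10, which is L ⇒ W
n=13: can move to 9, which is L ⇒ W
n=14: can move to 10, which is L ⇒ W
n=15: can move to 10, which is L ⇒ W
n=16: can move to 9, which is L ⇒ W
n=17: can move to 10, which is L ⇒ W
n=18: moves to 16(W), 14(W), 13(W), 11(W); every one is W ⇒ L
n=19: moves to 17(W), 15(W), 14(W), 12(W); every one is W ⇒ L
n=20: can move to 18, which is L ⇒ W
n=21: can move to 19, which is L ⇒ W
n=22: can move to 18, which is L ⇒ W
n=23: can move to 19, which is L ⇒ W
n=24: can move to 19, which is L ⇒ W
n=25: can move to 18, which is L ⇒ W
n=26: can move to 19, which is L ⇒ W
n=27: moves to 25(W), 23(W), 22(W), 20(W); every one is W ⇒ L
n=28: moves to 26(W), 24(W), 23(W), 21(W); every one is W ⇒ L
n=29: can move to 27, which is L ⇒ W
n=30: can move to 28, which is L ⇒ W
n=31: can move to 27, which is L ⇒ W
n=32: can move to 28, which is L ⇒ W
L entries with 1 ≤ n ≤ 32 (n=0 is outside the asked range and is not counted): n = 1, 9, 10, 18, 19, 27, 28; that makes 7.

7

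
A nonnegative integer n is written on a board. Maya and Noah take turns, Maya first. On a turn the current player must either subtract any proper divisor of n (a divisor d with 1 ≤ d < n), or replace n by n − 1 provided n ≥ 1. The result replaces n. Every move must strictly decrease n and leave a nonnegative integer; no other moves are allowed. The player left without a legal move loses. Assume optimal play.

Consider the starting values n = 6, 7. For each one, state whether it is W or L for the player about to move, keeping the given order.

Work bottom-up. With no move the player to move loses. Otherwise the position is W if at least one move leads to an L position for the opponent, and L if every move leads to a W.
n=0: no move → L
n=1: →0(L), so W
n=2: →1(W) only, which is W, so L
n=3: →2(L), so W
n=4: →2(L), so W
n=5: →4(W) only, which is W, so L
n=6: →5(L), so W
n=7: →6(W) only, which is W, so L

6: W, 7: L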